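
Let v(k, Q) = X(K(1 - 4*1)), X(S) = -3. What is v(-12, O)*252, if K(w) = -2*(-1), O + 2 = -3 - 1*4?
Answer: -756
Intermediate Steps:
O = -9 (O = -2 + (-3 - 1*4) = -2 + (-3 - 4) = -2 - 7 = -9)
K(w) = 2
v(k, Q) = -3
v(-12, O)*252 = -3*252 = -756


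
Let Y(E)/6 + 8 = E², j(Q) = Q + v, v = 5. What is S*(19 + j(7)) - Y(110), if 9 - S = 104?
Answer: -75497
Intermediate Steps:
j(Q) = 5 + Q (j(Q) = Q + 5 = 5 + Q)
S = -95 (S = 9 - 1*104 = 9 - 104 = -95)
Y(E) = -48 + 6*E²
S*(19 + j(7)) - Y(110) = -95*(19 + (5 + 7)) - (-48 + 6*110²) = -95*(19 + 12) - (-48 + 6*12100) = -95*31 - (-48 + 72600) = -2945 - 1*72552 = -2945 - 72552 = -75497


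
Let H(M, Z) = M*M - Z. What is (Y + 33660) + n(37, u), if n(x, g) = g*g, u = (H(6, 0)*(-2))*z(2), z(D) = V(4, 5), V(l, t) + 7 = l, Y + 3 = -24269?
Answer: 56044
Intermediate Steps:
Y = -24272 (Y = -3 - 24269 = -24272)
V(l, t) = -7 + l
z(D) = -3 (z(D) = -7 + 4 = -3)
H(M, Z) = M**2 - Z
u = 216 (u = ((6**2 - 1*0)*(-2))*(-3) = ((36 + 0)*(-2))*(-3) = (36*(-2))*(-3) = -72*(-3) = 216)
n(x, g) = g**2
(Y + 33660) + n(37, u) = (-24272 + 33660) + 216**2 = 9388 + 46656 = 56044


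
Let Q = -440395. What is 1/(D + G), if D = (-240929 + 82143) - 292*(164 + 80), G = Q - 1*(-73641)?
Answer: -1/596788 ≈ -1.6756e-6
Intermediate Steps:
G = -366754 (G = -440395 - 1*(-73641) = -440395 + 73641 = -366754)
D = -230034 (D = -158786 - 292*244 = -158786 - 1*71248 = -158786 - 71248 = -230034)
1/(D + G) = 1/(-230034 - 366754) = 1/(-596788) = -1/596788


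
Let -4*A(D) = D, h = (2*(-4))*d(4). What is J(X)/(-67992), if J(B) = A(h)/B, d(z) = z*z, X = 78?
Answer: -2/331461 ≈ -6.0339e-6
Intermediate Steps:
d(z) = z²
h = -128 (h = (2*(-4))*4² = -8*16 = -128)
A(D) = -D/4
J(B) = 32/B (J(B) = (-¼*(-128))/B = 32/B)
J(X)/(-67992) = (32/78)/(-67992) = (32*(1/78))*(-1/67992) = (16/39)*(-1/67992) = -2/331461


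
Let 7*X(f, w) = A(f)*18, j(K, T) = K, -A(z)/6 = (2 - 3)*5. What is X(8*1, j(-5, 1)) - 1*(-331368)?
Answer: 2320116/7 ≈ 3.3145e+5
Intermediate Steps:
A(z) = 30 (A(z) = -6*(2 - 3)*5 = -(-6)*5 = -6*(-5) = 30)
X(f, w) = 540/7 (X(f, w) = (30*18)/7 = (1/7)*540 = 540/7)
X(8*1, j(-5, 1)) - 1*(-331368) = 540/7 - 1*(-331368) = 540/7 + 331368 = 2320116/7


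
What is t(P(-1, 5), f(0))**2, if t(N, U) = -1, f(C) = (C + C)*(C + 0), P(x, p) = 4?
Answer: 1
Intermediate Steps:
f(C) = 2*C**2 (f(C) = (2*C)*C = 2*C**2)
t(P(-1, 5), f(0))**2 = (-1)**2 = 1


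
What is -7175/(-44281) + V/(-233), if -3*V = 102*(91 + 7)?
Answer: 149216067/10317473 ≈ 14.462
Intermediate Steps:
V = -3332 (V = -34*(91 + 7) = -34*98 = -1/3*9996 = -3332)
-7175/(-44281) + V/(-233) = -7175/(-44281) - 3332/(-233) = -7175*(-1/44281) - 3332*(-1/233) = 7175/44281 + 3332/233 = 149216067/10317473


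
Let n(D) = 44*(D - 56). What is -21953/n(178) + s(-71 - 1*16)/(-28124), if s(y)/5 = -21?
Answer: -154210633/37742408 ≈ -4.0859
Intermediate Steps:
s(y) = -105 (s(y) = 5*(-21) = -105)
n(D) = -2464 + 44*D (n(D) = 44*(-56 + D) = -2464 + 44*D)
-21953/n(178) + s(-71 - 1*16)/(-28124) = -21953/(-2464 + 44*178) - 105/(-28124) = -21953/(-2464 + 7832) - 105*(-1/28124) = -21953/5368 + 105/28124 = -154210633/37742408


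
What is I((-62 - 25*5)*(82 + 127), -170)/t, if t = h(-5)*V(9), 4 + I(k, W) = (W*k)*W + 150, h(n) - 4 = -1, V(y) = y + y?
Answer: -188249759/9 ≈ -2.0917e+7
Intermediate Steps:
V(y) = 2*y
h(n) = 3 (h(n) = 4 - 1 = 3)
I(k, W) = 146 + k*W**2 (I(k, W) = -4 + ((W*k)*W + 150) = -4 + (k*W**2 + 150) = -4 + (150 + k*W**2) = 146 + k*W**2)
t = 54 (t = 3*(2*9) = 3*18 = 54)
I((-62 - 25*5)*(82 + 127), -170)/t = (146 + ((-62 - 25*5)*(82 + 127))*(-170)**2)/54 = (146 + ((-62 - 125)*209)*28900)*(1/54) = (146 - 187*209*28900)*(1/54) = (146 - 39083*28900)*(1/54) = (146 - 1129498700)*(1/54) = -1129498554*1/54 = -188249759/9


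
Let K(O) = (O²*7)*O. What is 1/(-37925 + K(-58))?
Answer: -1/1403709 ≈ -7.1240e-7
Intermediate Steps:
K(O) = 7*O³ (K(O) = (7*O²)*O = 7*O³)
1/(-37925 + K(-58)) = 1/(-37925 + 7*(-58)³) = 1/(-37925 + 7*(-195112)) = 1/(-37925 - 1365784) = 1/(-1403709) = -1/1403709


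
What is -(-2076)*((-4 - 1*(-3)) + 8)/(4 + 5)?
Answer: 4844/3 ≈ 1614.7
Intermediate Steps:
-(-2076)*((-4 - 1*(-3)) + 8)/(4 + 5) = -(-2076)*((-4 + 3) + 8)/9 = -(-2076)*(-1 + 8)*(1/9) = -(-2076)*7*(1/9) = -(-2076)*7/9 = -2076*(-7/9) = 4844/3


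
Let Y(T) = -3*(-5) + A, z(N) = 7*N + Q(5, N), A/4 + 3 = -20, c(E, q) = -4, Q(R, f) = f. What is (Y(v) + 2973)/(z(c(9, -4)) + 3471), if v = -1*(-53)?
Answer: 16/19 ≈ 0.84210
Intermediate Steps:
A = -92 (A = -12 + 4*(-20) = -12 - 80 = -92)
z(N) = 8*N (z(N) = 7*N + N = 8*N)
v = 53
Y(T) = -77 (Y(T) = -3*(-5) - 92 = 15 - 92 = -77)
(Y(v) + 2973)/(z(c(9, -4)) + 3471) = (-77 + 2973)/(8*(-4) + 3471) = 2896/(-32 + 3471) = 2896/3439 = 2896*(1/3439) = 16/19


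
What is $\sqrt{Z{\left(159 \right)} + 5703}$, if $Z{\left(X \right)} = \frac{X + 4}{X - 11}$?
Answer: $\frac{\sqrt{31235659}}{74} \approx 75.526$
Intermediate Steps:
$Z{\left(X \right)} = \frac{4 + X}{-11 + X}$
$\sqrt{Z{\left(159 \right)} + 5703} = \sqrt{\frac{4 + 159}{-11 + 159} + 5703} = \sqrt{\frac{1}{148} \cdot 163 + 5703} = \sqrt{\frac{163}{148} + 5703} = \sqrt{\frac{844207}{148}} = \frac{\sqrt{31235659}}{74}$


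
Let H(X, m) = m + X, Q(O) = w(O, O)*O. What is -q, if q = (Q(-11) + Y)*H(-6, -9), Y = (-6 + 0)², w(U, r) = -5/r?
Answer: 465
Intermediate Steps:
Q(O) = -5 (Q(O) = (-5/O)*O = -5)
Y = 36 (Y = (-6)² = 36)
H(X, m) = X + m
q = -465 (q = (-5 + 36)*(-6 - 9) = 31*(-15) = -465)
-q = -1*(-465) = 465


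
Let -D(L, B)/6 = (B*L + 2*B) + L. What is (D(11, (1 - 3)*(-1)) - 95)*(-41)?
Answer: 12997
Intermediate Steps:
D(L, B) = -12*B - 6*L - 6*B*L (D(L, B) = -6*((B*L + 2*B) + L) = -6*((2*B + B*L) + L) = -6*(L + 2*B + B*L) = -12*B - 6*L - 6*B*L)
(D(11, (1 - 3)*(-1)) - 95)*(-41) = ((-12*(1 - 3)*(-1) - 6*11 - 6*(1 - 3)*(-1)*11) - 95)*(-41) = ((-(-24)*(-1) - 66 - 6*(-2*(-1))*11) - 95)*(-41) = ((-12*2 - 66 - 6*2*11) - 95)*(-41) = ((-24 - 66 - 132) - 95)*(-41) = (-222 - 95)*(-41) = -317*(-41) = 12997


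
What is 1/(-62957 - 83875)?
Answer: -1/146832 ≈ -6.8105e-6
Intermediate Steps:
1/(-62957 - 83875) = 1/(-146832) = -1/146832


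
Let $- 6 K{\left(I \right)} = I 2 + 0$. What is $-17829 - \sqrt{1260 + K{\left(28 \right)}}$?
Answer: $-17829 - \frac{2 \sqrt{2814}}{3} \approx -17864.0$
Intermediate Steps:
$K{\left(I \right)} = - \frac{I}{3}$ ($K{\left(I \right)} = - \frac{I 2 + 0}{6} = - \frac{2 I + 0}{6} = - \frac{2 I}{6} = - \frac{I}{3}$)
$-17829 - \sqrt{1260 + K{\left(28 \right)}} = -17829 - \sqrt{1260 - \frac{28}{3}} = -17829 - \sqrt{\frac{3752}{3}} = -17829 - \frac{2 \sqrt{2814}}{3}$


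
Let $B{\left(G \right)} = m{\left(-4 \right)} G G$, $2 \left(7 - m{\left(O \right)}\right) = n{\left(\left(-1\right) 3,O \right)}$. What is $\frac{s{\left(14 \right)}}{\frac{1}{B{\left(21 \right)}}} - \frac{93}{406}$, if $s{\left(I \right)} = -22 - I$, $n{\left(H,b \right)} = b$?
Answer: $- \frac{58010997}{406} \approx -1.4288 \cdot 10^{5}$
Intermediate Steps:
$m{\left(O \right)} = 7 - \frac{O}{2}$
$B{\left(G \right)} = 9 G^{2}$ ($B{\left(G \right)} = \left(7 - -2\right) G G = \left(7 + 2\right) G G = 9 G G = 9 G^{2}$)
$\frac{s{\left(14 \right)}}{\frac{1}{B{\left(21 \right)}}} - \frac{93}{406} = \frac{-22 - 14}{\frac{1}{9 \cdot 21^{2}}} - \frac{93}{406} = \frac{-22 - 14}{\frac{1}{9 \cdot 441}} - \frac{93}{406} = - \frac{36}{\frac{1}{3969}} - \frac{93}{406} = - 36 \frac{1}{\frac{1}{3969}} - \frac{93}{406} = \left(-36\right) 3969 - \frac{93}{406} = -142884 - \frac{93}{406} = - \frac{58010997}{406}$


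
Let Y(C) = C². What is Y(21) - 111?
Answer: 330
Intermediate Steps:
Y(21) - 111 = 21² - 111 = 441 - 111 = 330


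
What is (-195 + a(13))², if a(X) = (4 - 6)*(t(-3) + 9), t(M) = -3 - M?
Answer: 45369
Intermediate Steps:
a(X) = -18 (a(X) = (4 - 6)*((-3 - 1*(-3)) + 9) = -2*((-3 + 3) + 9) = -2*(0 + 9) = -2*9 = -18)
(-195 + a(13))² = (-195 - 18)² = (-213)² = 45369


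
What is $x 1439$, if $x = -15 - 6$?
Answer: $-30219$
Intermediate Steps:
$x = -21$
$x 1439 = \left(-21\right) 1439 = -30219$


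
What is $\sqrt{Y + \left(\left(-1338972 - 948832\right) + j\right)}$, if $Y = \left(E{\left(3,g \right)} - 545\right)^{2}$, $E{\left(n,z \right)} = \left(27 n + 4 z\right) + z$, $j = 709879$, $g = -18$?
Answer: $i \sqrt{1271009} \approx 1127.4 i$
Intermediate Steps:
$E{\left(n,z \right)} = 5 z + 27 n$ ($E{\left(n,z \right)} = \left(4 z + 27 n\right) + z = 5 z + 27 n$)
$Y = 306916$ ($Y = \left(\left(5 \left(-18\right) + 27 \cdot 3\right) - 545\right)^{2} = \left(\left(-90 + 81\right) - 545\right)^{2} = \left(-9 - 545\right)^{2} = \left(-554\right)^{2} = 306916$)
$\sqrt{Y + \left(\left(-1338972 - 948832\right) + j\right)} = \sqrt{306916 + \left(\left(-1338972 - 948832\right) + 709879\right)} = \sqrt{306916 + \left(-2287804 + 709879\right)} = \sqrt{306916 - 1577925} = \sqrt{-1271009} = i \sqrt{1271009}$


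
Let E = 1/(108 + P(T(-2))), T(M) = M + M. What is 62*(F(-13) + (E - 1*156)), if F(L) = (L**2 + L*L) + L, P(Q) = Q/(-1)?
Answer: 586799/56 ≈ 10479.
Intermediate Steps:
T(M) = 2*M
P(Q) = -Q (P(Q) = Q*(-1) = -Q)
F(L) = L + 2*L**2 (F(L) = (L**2 + L**2) + L = 2*L**2 + L = L + 2*L**2)
E = 1/112 (E = 1/(108 - 2*(-2)) = 1/(108 - 1*(-4)) = 1/(108 + 4) = 1/112 ≈ 0.0089286)
62*(F(-13) + (E - 1*156)) = 62*(-13*(1 + 2*(-13)) + (1/112 - 1*156)) = 62*(-13*(1 - 26) + (1/112 - 156)) = 62*(-13*(-25) - 17471/112) = 62*(325 - 17471/112) = 62*(18929/112) = 586799/56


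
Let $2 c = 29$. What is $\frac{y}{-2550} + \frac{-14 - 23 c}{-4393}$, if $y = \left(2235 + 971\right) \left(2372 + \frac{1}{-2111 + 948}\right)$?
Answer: $- \frac{2590097927597}{868540030} \approx -2982.1$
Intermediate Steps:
$c = \frac{29}{2}$ ($c = \frac{1}{2} \cdot 29 = \frac{29}{2} \approx 14.5$)
$y = \frac{8844183810}{1163}$ ($y = 3206 \left(2372 + \frac{1}{-1163}\right) = 3206 \left(2372 - \frac{1}{1163}\right) = 3206 \cdot \frac{2758635}{1163} = \frac{8844183810}{1163} \approx 7.6046 \cdot 10^{6}$)
$\frac{y}{-2550} + \frac{-14 - 23 c}{-4393} = \frac{8844183810}{1163 \left(-2550\right)} + \frac{-14 - \frac{667}{2}}{-4393} = \frac{8844183810}{1163} \left(- \frac{1}{2550}\right) + \left(-14 - \frac{667}{2}\right) \left(- \frac{1}{4393}\right) = - \frac{294806127}{98855} - - \frac{695}{8786} = - \frac{294806127}{98855} + \frac{695}{8786} = - \frac{2590097927597}{868540030}$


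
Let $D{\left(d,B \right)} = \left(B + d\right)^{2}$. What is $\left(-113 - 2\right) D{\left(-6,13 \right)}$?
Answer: $-5635$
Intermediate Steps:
$\left(-113 - 2\right) D{\left(-6,13 \right)} = \left(-113 - 2\right) \left(13 - 6\right)^{2} = - 115 \cdot 7^{2} = \left(-115\right) 49 = -5635$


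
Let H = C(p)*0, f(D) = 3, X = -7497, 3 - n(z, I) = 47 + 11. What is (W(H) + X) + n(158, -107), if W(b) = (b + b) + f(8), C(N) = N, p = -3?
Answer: -7549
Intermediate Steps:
n(z, I) = -55 (n(z, I) = 3 - (47 + 11) = 3 - 1*58 = 3 - 58 = -55)
H = 0 (H = -3*0 = 0)
W(b) = 3 + 2*b (W(b) = (b + b) + 3 = 2*b + 3 = 3 + 2*b)
(W(H) + X) + n(158, -107) = ((3 + 2*0) - 7497) - 55 = ((3 + 0) - 7497) - 55 = (3 - 7497) - 55 = -7494 - 55 = -7549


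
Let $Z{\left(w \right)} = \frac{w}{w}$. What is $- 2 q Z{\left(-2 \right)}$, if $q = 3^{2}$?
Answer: $-18$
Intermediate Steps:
$Z{\left(w \right)} = 1$
$q = 9$
$- 2 q Z{\left(-2 \right)} = \left(-2\right) 9 \cdot 1 = \left(-18\right) 1 = -18$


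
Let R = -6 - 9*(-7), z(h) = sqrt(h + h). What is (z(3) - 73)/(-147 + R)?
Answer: 73/90 - sqrt(6)/90 ≈ 0.78389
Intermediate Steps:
z(h) = sqrt(2)*sqrt(h) (z(h) = sqrt(2*h) = sqrt(2)*sqrt(h))
R = 57 (R = -6 + 63 = 57)
(z(3) - 73)/(-147 + R) = (sqrt(2)*sqrt(3) - 73)/(-147 + 57) = (sqrt(6) - 73)/(-90) = (-73 + sqrt(6))*(-1/90) = 73/90 - sqrt(6)/90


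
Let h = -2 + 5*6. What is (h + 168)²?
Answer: 38416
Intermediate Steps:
h = 28 (h = -2 + 30 = 28)
(h + 168)² = (28 + 168)² = 196² = 38416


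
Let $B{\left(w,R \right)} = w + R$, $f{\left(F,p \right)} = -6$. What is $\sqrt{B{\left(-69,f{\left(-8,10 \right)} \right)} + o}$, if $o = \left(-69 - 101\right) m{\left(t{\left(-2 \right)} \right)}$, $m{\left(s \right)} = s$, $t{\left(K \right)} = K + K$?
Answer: $11 \sqrt{5} \approx 24.597$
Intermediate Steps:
$t{\left(K \right)} = 2 K$
$B{\left(w,R \right)} = R + w$
$o = 680$ ($o = \left(-69 - 101\right) 2 \left(-2\right) = \left(-170\right) \left(-4\right) = 680$)
$\sqrt{B{\left(-69,f{\left(-8,10 \right)} \right)} + o} = \sqrt{\left(-6 - 69\right) + 680} = \sqrt{-75 + 680} = \sqrt{605} = 11 \sqrt{5}$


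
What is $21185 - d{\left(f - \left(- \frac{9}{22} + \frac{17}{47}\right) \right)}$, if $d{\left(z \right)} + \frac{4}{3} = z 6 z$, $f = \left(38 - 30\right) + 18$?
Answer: $\frac{27448764701}{1603734} \approx 17116.0$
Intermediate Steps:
$f = 26$ ($f = 8 + 18 = 26$)
$d{\left(z \right)} = - \frac{4}{3} + 6 z^{2}$ ($d{\left(z \right)} = - \frac{4}{3} + z 6 z = - \frac{4}{3} + 6 z z = - \frac{4}{3} + 6 z^{2}$)
$21185 - d{\left(f - \left(- \frac{9}{22} + \frac{17}{47}\right) \right)} = 21185 - \left(- \frac{4}{3} + 6 \left(26 - \left(- \frac{9}{22} + \frac{17}{47}\right)\right)^{2}\right) = 21185 - \left(- \frac{4}{3} + 6 \left(26 - - \frac{49}{1034}\right)^{2}\right) = 21185 - \left(- \frac{4}{3} + 6 \left(26 + \left(- \frac{17}{47} + \frac{9}{22}\right)\right)^{2}\right) = 21185 - \left(- \frac{4}{3} + 6 \left(26 + \frac{49}{1034}\right)^{2}\right) = 21185 - \left(- \frac{4}{3} + 6 \left(\frac{26933}{1034}\right)^{2}\right) = 21185 - \left(- \frac{4}{3} + 6 \cdot \frac{725386489}{1069156}\right) = 21185 - \left(- \frac{4}{3} + \frac{2176159467}{534578}\right) = 21185 - \frac{6526340089}{1603734} = \frac{27448764701}{1603734}$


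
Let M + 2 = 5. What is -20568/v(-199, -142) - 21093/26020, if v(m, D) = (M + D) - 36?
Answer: 106297617/910700 ≈ 116.72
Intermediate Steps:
M = 3 (M = -2 + 5 = 3)
v(m, D) = -33 + D (v(m, D) = (3 + D) - 36 = -33 + D)
-20568/v(-199, -142) - 21093/26020 = -20568/(-33 - 142) - 21093/26020 = -20568/(-175) - 21093*1/26020 = -20568*(-1/175) - 21093/26020 = 20568/175 - 21093/26020 = 106297617/910700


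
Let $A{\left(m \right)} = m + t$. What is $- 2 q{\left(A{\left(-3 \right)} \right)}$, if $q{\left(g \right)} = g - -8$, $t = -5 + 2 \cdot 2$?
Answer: $-8$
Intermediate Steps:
$t = -1$ ($t = -5 + 4 = -1$)
$A{\left(m \right)} = -1 + m$ ($A{\left(m \right)} = m - 1 = -1 + m$)
$q{\left(g \right)} = 8 + g$ ($q{\left(g \right)} = g + 8 = 8 + g$)
$- 2 q{\left(A{\left(-3 \right)} \right)} = - 2 \left(8 - 4\right) = \left(-2\right) 4 = -8$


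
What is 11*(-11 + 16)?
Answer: 55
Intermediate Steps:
11*(-11 + 16) = 11*5 = 55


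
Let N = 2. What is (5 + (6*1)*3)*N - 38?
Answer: 8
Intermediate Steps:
(5 + (6*1)*3)*N - 38 = (5 + (6*1)*3)*2 - 38 = (5 + 6*3)*2 - 38 = (5 + 18)*2 - 38 = 23*2 - 38 = 46 - 38 = 8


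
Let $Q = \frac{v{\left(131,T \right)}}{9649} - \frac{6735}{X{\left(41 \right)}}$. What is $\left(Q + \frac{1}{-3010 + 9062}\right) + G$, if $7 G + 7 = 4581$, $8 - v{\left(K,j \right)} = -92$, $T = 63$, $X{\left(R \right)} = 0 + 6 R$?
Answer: $\frac{10492520077185}{16759579676} \approx 626.06$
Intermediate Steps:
$X{\left(R \right)} = 6 R$
$v{\left(K,j \right)} = 100$ ($v{\left(K,j \right)} = 8 - -92 = 8 + 92 = 100$)
$G = \frac{4574}{7}$ ($G = -1 + \frac{1}{7} \cdot 4581 = -1 + \frac{4581}{7} = \frac{4574}{7} \approx 653.43$)
$Q = - \frac{21653805}{791218}$ ($Q = \frac{100}{9649} - \frac{6735}{6 \cdot 41} = 100 \cdot \frac{1}{9649} - \frac{6735}{246} = \frac{100}{9649} - \frac{2245}{82} = - \frac{21653805}{791218} \approx -27.368$)
$\left(Q + \frac{1}{-3010 + 9062}\right) + G = \left(- \frac{21653805}{791218} + \frac{1}{-3010 + 9062}\right) + \frac{4574}{7} = \left(- \frac{21653805}{791218} + \frac{1}{6052}\right) + \frac{4574}{7} = - \frac{65524018321}{2394225668} + \frac{4574}{7} = \frac{10492520077185}{16759579676}$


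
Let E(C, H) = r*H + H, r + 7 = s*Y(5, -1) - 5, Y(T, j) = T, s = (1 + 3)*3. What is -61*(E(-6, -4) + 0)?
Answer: 11956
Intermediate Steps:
s = 12 (s = 4*3 = 12)
r = 48 (r = -7 + (12*5 - 5) = -7 + (60 - 5) = -7 + 55 = 48)
E(C, H) = 49*H (E(C, H) = 48*H + H = 49*H)
-61*(E(-6, -4) + 0) = -61*(49*(-4) + 0) = -61*(-196 + 0) = -61*(-196) = 11956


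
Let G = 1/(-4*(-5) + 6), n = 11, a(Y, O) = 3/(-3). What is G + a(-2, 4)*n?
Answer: -285/26 ≈ -10.962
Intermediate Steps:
a(Y, O) = -1 (a(Y, O) = 3*(-⅓) = -1)
G = 1/26 (G = 1/(20 + 6) = 1/26 ≈ 0.038462)
G + a(-2, 4)*n = 1/26 - 1*11 = 1/26 - 11 = -285/26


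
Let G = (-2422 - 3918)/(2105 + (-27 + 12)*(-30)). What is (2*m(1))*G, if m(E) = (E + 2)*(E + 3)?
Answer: -30432/511 ≈ -59.554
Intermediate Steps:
m(E) = (2 + E)*(3 + E)
G = -1268/511 (G = -6340/(2105 - 15*(-30)) = -6340/(2105 + 450) = -6340/2555 = -6340*1/2555 = -1268/511 ≈ -2.4814)
(2*m(1))*G = (2*(6 + 1² + 5*1))*(-1268/511) = (2*(6 + 1 + 5))*(-1268/511) = (2*12)*(-1268/511) = 24*(-1268/511) = -30432/511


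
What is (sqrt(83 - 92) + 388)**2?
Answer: 150535 + 2328*I ≈ 1.5054e+5 + 2328.0*I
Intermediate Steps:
(sqrt(83 - 92) + 388)**2 = (sqrt(-9) + 388)**2 = (3*I + 388)**2 = (388 + 3*I)**2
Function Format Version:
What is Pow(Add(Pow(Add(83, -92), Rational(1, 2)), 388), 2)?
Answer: Add(150535, Mul(2328, I)) ≈ Add(1.5054e+5, Mul(2328.0, I))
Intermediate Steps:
Pow(Add(Pow(Add(83, -92), Rational(1, 2)), 388), 2) = Pow(Add(Pow(-9, Rational(1, 2)), 388), 2) = Pow(Add(Mul(3, I), 388), 2) = Pow(Add(388, Mul(3, I)), 2)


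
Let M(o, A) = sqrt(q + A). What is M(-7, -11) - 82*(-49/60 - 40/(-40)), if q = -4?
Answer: -451/30 + I*sqrt(15) ≈ -15.033 + 3.873*I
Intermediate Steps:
M(o, A) = sqrt(-4 + A)
M(-7, -11) - 82*(-49/60 - 40/(-40)) = sqrt(-4 - 11) - 82*(-49/60 - 40/(-40)) = sqrt(-15) - 82*(-49*1/60 - 40*(-1/40)) = I*sqrt(15) - 82*(-49/60 + 1) = I*sqrt(15) - 82*11/60 = I*sqrt(15) - 451/30 = -451/30 + I*sqrt(15)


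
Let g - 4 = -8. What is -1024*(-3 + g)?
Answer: 7168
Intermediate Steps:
g = -4 (g = 4 - 8 = -4)
-1024*(-3 + g) = -1024*(-3 - 4) = -1024*(-7) = -64*(-112) = 7168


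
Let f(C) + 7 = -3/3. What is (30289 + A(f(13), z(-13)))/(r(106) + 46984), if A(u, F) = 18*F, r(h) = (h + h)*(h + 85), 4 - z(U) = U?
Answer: 30595/87476 ≈ 0.34975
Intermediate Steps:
f(C) = -8 (f(C) = -7 - 3/3 = -7 - 3*1/3 = -7 - 1 = -8)
z(U) = 4 - U
r(h) = 2*h*(85 + h) (r(h) = (2*h)*(85 + h) = 2*h*(85 + h))
(30289 + A(f(13), z(-13)))/(r(106) + 46984) = (30289 + 18*(4 - 1*(-13)))/(2*106*(85 + 106) + 46984) = (30289 + 18*(4 + 13))/(2*106*191 + 46984) = (30289 + 18*17)/(40492 + 46984) = (30289 + 306)/87476 = 30595*(1/87476) = 30595/87476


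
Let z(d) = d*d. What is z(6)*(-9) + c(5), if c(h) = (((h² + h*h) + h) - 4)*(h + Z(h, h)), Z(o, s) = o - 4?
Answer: -18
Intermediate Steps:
z(d) = d²
Z(o, s) = -4 + o
c(h) = (-4 + 2*h)*(-4 + h + 2*h²) (c(h) = (((h² + h*h) + h) - 4)*(h + (-4 + h)) = (((h² + h²) + h) - 4)*(-4 + 2*h) = ((2*h² + h) - 4)*(-4 + 2*h) = ((h + 2*h²) - 4)*(-4 + 2*h) = (-4 + h + 2*h²)*(-4 + 2*h) = (-4 + 2*h)*(-4 + h + 2*h²))
z(6)*(-9) + c(5) = 6²*(-9) + (16 - 12*5 - 6*5² + 4*5³) = 36*(-9) + (16 - 60 - 6*25 + 4*125) = -324 + (16 - 60 - 150 + 500) = -324 + 306 = -18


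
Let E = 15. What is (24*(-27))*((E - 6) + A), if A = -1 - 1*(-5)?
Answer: -8424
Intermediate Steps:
A = 4 (A = -1 + 5 = 4)
(24*(-27))*((E - 6) + A) = (24*(-27))*((15 - 6) + 4) = -648*(9 + 4) = -648*13 = -8424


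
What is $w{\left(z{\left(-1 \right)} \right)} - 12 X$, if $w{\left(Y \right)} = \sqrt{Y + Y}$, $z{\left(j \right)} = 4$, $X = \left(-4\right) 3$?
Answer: $144 + 2 \sqrt{2} \approx 146.83$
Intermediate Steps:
$X = -12$
$w{\left(Y \right)} = \sqrt{2} \sqrt{Y}$ ($w{\left(Y \right)} = \sqrt{2 Y} = \sqrt{2} \sqrt{Y}$)
$w{\left(z{\left(-1 \right)} \right)} - 12 X = \sqrt{2} \sqrt{4} - 12 \left(-12\right) = \sqrt{2} \cdot 2 - -144 = 2 \sqrt{2} + 144 = 144 + 2 \sqrt{2}$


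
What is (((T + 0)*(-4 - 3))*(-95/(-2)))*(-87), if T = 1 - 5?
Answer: -115710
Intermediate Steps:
T = -4
(((T + 0)*(-4 - 3))*(-95/(-2)))*(-87) = (((-4 + 0)*(-4 - 3))*(-95/(-2)))*(-87) = ((-4*(-7))*(-95*(-½)))*(-87) = (28*(95/2))*(-87) = 1330*(-87) = -115710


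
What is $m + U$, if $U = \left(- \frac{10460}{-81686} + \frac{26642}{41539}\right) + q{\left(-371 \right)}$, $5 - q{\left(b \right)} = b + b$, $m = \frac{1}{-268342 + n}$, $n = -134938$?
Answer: $\frac{511620641520670223}{684195724596560} \approx 747.77$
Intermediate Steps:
$m = - \frac{1}{403280}$ ($m = \frac{1}{-268342 - 134938} = \frac{1}{-403280} = - \frac{1}{403280} \approx -2.4797 \cdot 10^{-6}$)
$q{\left(b \right)} = 5 - 2 b$ ($q{\left(b \right)} = 5 - \left(b + b\right) = 5 - 2 b$)
$U = \frac{1268648688795}{1696577377}$ ($U = \left(- \frac{10460}{-81686} + \frac{26642}{41539}\right) + \left(5 - -742\right) = \left(\left(-10460\right) \left(- \frac{1}{81686}\right) + 26642 \cdot \frac{1}{41539}\right) + \left(5 + 742\right) = \left(\frac{5230}{40843} + \frac{26642}{41539}\right) + 747 = \frac{1305388176}{1696577377} + 747 = \frac{1268648688795}{1696577377} \approx 747.77$)
$m + U = - \frac{1}{403280} + \frac{1268648688795}{1696577377} = \frac{511620641520670223}{684195724596560}$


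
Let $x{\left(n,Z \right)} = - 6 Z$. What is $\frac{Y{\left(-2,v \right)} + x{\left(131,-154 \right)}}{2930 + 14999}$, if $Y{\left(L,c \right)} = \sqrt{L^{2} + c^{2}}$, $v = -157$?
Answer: $\frac{924}{17929} + \frac{\sqrt{24653}}{17929} \approx 0.060294$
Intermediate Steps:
$\frac{Y{\left(-2,v \right)} + x{\left(131,-154 \right)}}{2930 + 14999} = \frac{\sqrt{\left(-2\right)^{2} + \left(-157\right)^{2}} - -924}{2930 + 14999} = \frac{\sqrt{4 + 24649} + 924}{17929} = \left(\sqrt{24653} + 924\right) \frac{1}{17929} = \left(924 + \sqrt{24653}\right) \frac{1}{17929} = \frac{924}{17929} + \frac{\sqrt{24653}}{17929}$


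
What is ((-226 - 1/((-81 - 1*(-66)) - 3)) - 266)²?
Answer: 78411025/324 ≈ 2.4201e+5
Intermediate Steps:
((-226 - 1/((-81 - 1*(-66)) - 3)) - 266)² = ((-226 - 1/((-81 + 66) - 3)) - 266)² = ((-226 - 1/(-15 - 3)) - 266)² = ((-226 - 1/(-18)) - 266)² = ((-226 - 1*(-1/18)) - 266)² = ((-226 + 1/18) - 266)² = (-4067/18 - 266)² = (-8855/18)² = 78411025/324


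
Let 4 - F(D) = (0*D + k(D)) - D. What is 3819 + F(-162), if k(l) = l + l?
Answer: 3985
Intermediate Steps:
k(l) = 2*l
F(D) = 4 - D (F(D) = 4 - ((0*D + 2*D) - D) = 4 - ((0 + 2*D) - D) = 4 - (2*D - D) = 4 - D)
3819 + F(-162) = 3819 + (4 - 1*(-162)) = 3819 + (4 + 162) = 3819 + 166 = 3985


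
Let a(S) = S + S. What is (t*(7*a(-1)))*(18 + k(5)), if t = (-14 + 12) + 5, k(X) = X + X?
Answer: -1176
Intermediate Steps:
k(X) = 2*X
a(S) = 2*S
t = 3 (t = -2 + 5 = 3)
(t*(7*a(-1)))*(18 + k(5)) = (3*(7*(2*(-1))))*(18 + 2*5) = (3*(7*(-2)))*(18 + 10) = (3*(-14))*28 = -42*28 = -1176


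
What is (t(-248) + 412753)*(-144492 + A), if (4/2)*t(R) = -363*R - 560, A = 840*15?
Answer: -60338611620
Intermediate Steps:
A = 12600
t(R) = -280 - 363*R/2 (t(R) = (-363*R - 560)/2 = (-560 - 363*R)/2 = -280 - 363*R/2)
(t(-248) + 412753)*(-144492 + A) = ((-280 - 363/2*(-248)) + 412753)*(-144492 + 12600) = ((-280 + 45012) + 412753)*(-131892) = (44732 + 412753)*(-131892) = 457485*(-131892) = -60338611620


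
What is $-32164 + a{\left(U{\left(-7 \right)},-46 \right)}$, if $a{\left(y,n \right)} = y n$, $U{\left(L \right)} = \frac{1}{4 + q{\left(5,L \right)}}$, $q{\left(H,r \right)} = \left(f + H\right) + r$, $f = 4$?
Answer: $- \frac{96515}{3} \approx -32172.0$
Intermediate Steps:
$q{\left(H,r \right)} = 4 + H + r$ ($q{\left(H,r \right)} = \left(4 + H\right) + r = 4 + H + r$)
$U{\left(L \right)} = \frac{1}{13 + L}$ ($U{\left(L \right)} = \frac{1}{4 + \left(4 + 5 + L\right)} = \frac{1}{4 + \left(9 + L\right)} = \frac{1}{13 + L}$)
$a{\left(y,n \right)} = n y$
$-32164 + a{\left(U{\left(-7 \right)},-46 \right)} = -32164 - \frac{46}{13 - 7} = -32164 - \frac{46}{6} = -32164 - \frac{23}{3} = - \frac{96515}{3}$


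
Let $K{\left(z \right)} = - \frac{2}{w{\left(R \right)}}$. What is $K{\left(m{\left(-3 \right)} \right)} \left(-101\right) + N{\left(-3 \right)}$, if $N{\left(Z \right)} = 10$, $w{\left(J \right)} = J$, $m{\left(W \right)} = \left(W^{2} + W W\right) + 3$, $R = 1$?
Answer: $212$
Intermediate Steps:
$m{\left(W \right)} = 3 + 2 W^{2}$ ($m{\left(W \right)} = \left(W^{2} + W^{2}\right) + 3 = 2 W^{2} + 3 = 3 + 2 W^{2}$)
$K{\left(z \right)} = -2$ ($K{\left(z \right)} = - \frac{2}{1} = \left(-2\right) 1 = -2$)
$K{\left(m{\left(-3 \right)} \right)} \left(-101\right) + N{\left(-3 \right)} = \left(-2\right) \left(-101\right) + 10 = 202 + 10 = 212$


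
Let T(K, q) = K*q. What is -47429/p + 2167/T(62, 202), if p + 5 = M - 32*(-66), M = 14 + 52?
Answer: -589291905/27214652 ≈ -21.653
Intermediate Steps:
M = 66
p = 2173 (p = -5 + (66 - 32*(-66)) = -5 + (66 + 2112) = -5 + 2178 = 2173)
-47429/p + 2167/T(62, 202) = -47429/2173 + 2167/((62*202)) = -47429*1/2173 + 2167/12524 = -47429/2173 + 2167*(1/12524) = -47429/2173 + 2167/12524 = -589291905/27214652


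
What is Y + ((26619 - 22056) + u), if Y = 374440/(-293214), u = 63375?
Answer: 9959999146/146607 ≈ 67937.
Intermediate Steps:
Y = -187220/146607 (Y = 374440*(-1/293214) = -187220/146607 ≈ -1.2770)
Y + ((26619 - 22056) + u) = -187220/146607 + ((26619 - 22056) + 63375) = -187220/146607 + (4563 + 63375) = -187220/146607 + 67938 = 9959999146/146607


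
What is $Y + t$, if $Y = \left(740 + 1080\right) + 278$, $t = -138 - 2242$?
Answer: $-282$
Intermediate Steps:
$t = -2380$ ($t = -138 - 2242 = -2380$)
$Y = 2098$ ($Y = 1820 + 278 = 2098$)
$Y + t = 2098 - 2380 = -282$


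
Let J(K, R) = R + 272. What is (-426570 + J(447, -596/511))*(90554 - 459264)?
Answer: 80319371232540/511 ≈ 1.5718e+11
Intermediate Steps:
J(K, R) = 272 + R
(-426570 + J(447, -596/511))*(90554 - 459264) = (-426570 + (272 - 596/511))*(90554 - 459264) = (-426570 + (272 - 596*1/511))*(-368710) = (-426570 + (272 - 596/511))*(-368710) = (-426570 + 138396/511)*(-368710) = -217838874/511*(-368710) = 80319371232540/511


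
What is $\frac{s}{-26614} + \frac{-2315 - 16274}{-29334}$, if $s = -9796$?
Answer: $\frac{391041755}{390347538} \approx 1.0018$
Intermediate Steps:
$\frac{s}{-26614} + \frac{-2315 - 16274}{-29334} = - \frac{9796}{-26614} + \frac{-2315 - 16274}{-29334} = \left(-9796\right) \left(- \frac{1}{26614}\right) - - \frac{18589}{29334} = \frac{4898}{13307} + \frac{18589}{29334} = \frac{391041755}{390347538}$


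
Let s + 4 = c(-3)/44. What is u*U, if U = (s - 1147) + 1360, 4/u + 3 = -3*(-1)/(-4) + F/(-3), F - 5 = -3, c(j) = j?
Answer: -110316/583 ≈ -189.22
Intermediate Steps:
F = 2 (F = 5 - 3 = 2)
s = -179/44 (s = -4 - 3/44 = -179/44 ≈ -4.0682)
u = -48/53 (u = 4/(-3 + (-3*(-1)/(-4) + 2/(-3))) = 4/(-3 + (3*(-¼) + 2*(-⅓))) = 4/(-3 + (-¾ - ⅔)) = 4/(-3 - 17/12) = 4/(-53/12) = 4*(-12/53) = -48/53 ≈ -0.90566)
U = 9193/44 (U = (-179/44 - 1147) + 1360 = -50647/44 + 1360 = 9193/44 ≈ 208.93)
u*U = -48/53*9193/44 = -110316/583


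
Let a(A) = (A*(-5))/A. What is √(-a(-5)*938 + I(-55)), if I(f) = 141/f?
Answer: √14179495/55 ≈ 68.465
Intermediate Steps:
a(A) = -5 (a(A) = (-5*A)/A = -5)
√(-a(-5)*938 + I(-55)) = √(-1*(-5)*938 + 141/(-55)) = √(5*938 + 141*(-1/55)) = √(4690 - 141/55) = √(257809/55) = √14179495/55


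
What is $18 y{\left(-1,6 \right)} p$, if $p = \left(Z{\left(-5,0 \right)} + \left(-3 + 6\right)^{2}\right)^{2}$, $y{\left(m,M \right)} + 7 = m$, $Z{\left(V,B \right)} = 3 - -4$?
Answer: $-36864$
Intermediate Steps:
$Z{\left(V,B \right)} = 7$ ($Z{\left(V,B \right)} = 3 + 4 = 7$)
$y{\left(m,M \right)} = -7 + m$
$p = 256$ ($p = \left(7 + \left(-3 + 6\right)^{2}\right)^{2} = \left(7 + 3^{2}\right)^{2} = \left(7 + 9\right)^{2} = 16^{2} = 256$)
$18 y{\left(-1,6 \right)} p = 18 \left(-7 - 1\right) 256 = 18 \left(-8\right) 256 = \left(-144\right) 256 = -36864$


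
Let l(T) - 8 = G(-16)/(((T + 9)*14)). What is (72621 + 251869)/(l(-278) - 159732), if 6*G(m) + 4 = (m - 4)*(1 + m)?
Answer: -183304401/90228095 ≈ -2.0316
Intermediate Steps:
G(m) = -2/3 + (1 + m)*(-4 + m)/6 (G(m) = -2/3 + ((m - 4)*(1 + m))/6 = -2/3 + ((-4 + m)*(1 + m))/6 = -2/3 + ((1 + m)*(-4 + m))/6 = -2/3 + (1 + m)*(-4 + m)/6)
l(T) = 8 + 148/(3*(126 + 14*T)) (l(T) = 8 + (-4/3 - 1/2*(-16) + (1/6)*(-16)**2)/(((T + 9)*14)) = 8 + (-4/3 + 8 + (1/6)*256)/(((9 + T)*14)) = 8 + (-4/3 + 8 + 128/3)/(126 + 14*T) = 8 + 148/(3*(126 + 14*T)))
(72621 + 251869)/(l(-278) - 159732) = (72621 + 251869)/(2*(793 + 84*(-278))/(21*(9 - 278)) - 159732) = 324490/((2/21)*(793 - 23352)/(-269) - 159732) = 324490/((2/21)*(-1/269)*(-22559) - 159732) = 324490/(45118/5649 - 159732) = 324490/(-902280950/5649) = 324490*(-5649/902280950) = -183304401/90228095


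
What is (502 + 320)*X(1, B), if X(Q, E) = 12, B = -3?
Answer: 9864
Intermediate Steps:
(502 + 320)*X(1, B) = (502 + 320)*12 = 822*12 = 9864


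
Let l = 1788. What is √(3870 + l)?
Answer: √5658 ≈ 75.220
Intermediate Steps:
√(3870 + l) = √(3870 + 1788) = √5658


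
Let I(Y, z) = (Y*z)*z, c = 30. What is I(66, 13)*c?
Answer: 334620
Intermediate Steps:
I(Y, z) = Y*z²
I(66, 13)*c = (66*13²)*30 = (66*169)*30 = 11154*30 = 334620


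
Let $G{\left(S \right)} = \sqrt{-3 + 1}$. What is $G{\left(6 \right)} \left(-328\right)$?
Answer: $- 328 i \sqrt{2} \approx - 463.86 i$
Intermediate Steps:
$G{\left(S \right)} = i \sqrt{2}$ ($G{\left(S \right)} = \sqrt{-2} = i \sqrt{2}$)
$G{\left(6 \right)} \left(-328\right) = i \sqrt{2} \left(-328\right) = - 328 i \sqrt{2}$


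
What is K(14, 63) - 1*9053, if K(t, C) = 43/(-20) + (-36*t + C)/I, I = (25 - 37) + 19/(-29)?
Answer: -66209021/7340 ≈ -9020.3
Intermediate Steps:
I = -367/29 (I = -12 + 19*(-1/29) = -12 - 19/29 = -367/29 ≈ -12.655)
K(t, C) = -43/20 - 29*C/367 + 1044*t/367 (K(t, C) = 43/(-20) + (-36*t + C)/(-367/29) = 43*(-1/20) + (C - 36*t)*(-29/367) = -43/20 + (-29*C/367 + 1044*t/367) = -43/20 - 29*C/367 + 1044*t/367)
K(14, 63) - 1*9053 = (-43/20 - 29/367*63 + (1044/367)*14) - 1*9053 = (-43/20 - 1827/367 + 14616/367) - 9053 = 239999/7340 - 9053 = -66209021/7340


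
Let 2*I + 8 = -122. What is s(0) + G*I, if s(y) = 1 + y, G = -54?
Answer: 3511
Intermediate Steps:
I = -65 (I = -4 + (½)*(-122) = -4 - 61 = -65)
s(0) + G*I = (1 + 0) - 54*(-65) = 1 + 3510 = 3511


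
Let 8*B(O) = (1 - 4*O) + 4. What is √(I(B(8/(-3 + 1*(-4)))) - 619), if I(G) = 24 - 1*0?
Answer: I*√595 ≈ 24.393*I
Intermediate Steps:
B(O) = 5/8 - O/2 (B(O) = ((1 - 4*O) + 4)/8 = (5 - 4*O)/8 = 5/8 - O/2)
I(G) = 24 (I(G) = 24 + 0 = 24)
√(I(B(8/(-3 + 1*(-4)))) - 619) = √(24 - 619) = √(-595) = I*√595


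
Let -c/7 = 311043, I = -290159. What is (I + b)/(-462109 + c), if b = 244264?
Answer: 9179/527882 ≈ 0.017388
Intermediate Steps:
c = -2177301 (c = -7*311043 = -2177301)
(I + b)/(-462109 + c) = (-290159 + 244264)/(-462109 - 2177301) = -45895/(-2639410) = -45895*(-1/2639410) = 9179/527882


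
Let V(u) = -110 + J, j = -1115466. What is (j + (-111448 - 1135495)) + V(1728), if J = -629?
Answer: -2363148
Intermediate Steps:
V(u) = -739 (V(u) = -110 - 629 = -739)
(j + (-111448 - 1135495)) + V(1728) = (-1115466 + (-111448 - 1135495)) - 739 = (-1115466 - 1246943) - 739 = -2362409 - 739 = -2363148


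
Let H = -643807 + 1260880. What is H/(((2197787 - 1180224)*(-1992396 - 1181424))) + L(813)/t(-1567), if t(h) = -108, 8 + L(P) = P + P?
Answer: -435452588342647/29066056205940 ≈ -14.981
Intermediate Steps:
L(P) = -8 + 2*P (L(P) = -8 + (P + P) = -8 + 2*P)
H = 617073
H/(((2197787 - 1180224)*(-1992396 - 1181424))) + L(813)/t(-1567) = 617073/(((2197787 - 1180224)*(-1992396 - 1181424))) + (-8 + 2*813)/(-108) = 617073/((1017563*(-3173820))) + (-8 + 1626)*(-1/108) = 617073/(-3229561800660) + 1618*(-1/108) = 617073*(-1/3229561800660) - 809/54 = -205691/1076520600220 - 809/54 = -435452588342647/29066056205940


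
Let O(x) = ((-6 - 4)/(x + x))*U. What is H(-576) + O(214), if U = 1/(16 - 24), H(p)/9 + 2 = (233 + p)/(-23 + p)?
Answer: -13170845/1025488 ≈ -12.843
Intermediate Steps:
H(p) = -18 + 9*(233 + p)/(-23 + p) (H(p) = -18 + 9*((233 + p)/(-23 + p)) = -18 + 9*(233 + p)/(-23 + p))
U = -⅛ (U = 1/(-8) = -⅛ ≈ -0.12500)
O(x) = 5/(8*x) (O(x) = ((-6 - 4)/(x + x))*(-⅛) = -10*1/(2*x)*(-⅛) = -5/x*(-⅛) = 5/(8*x))
H(-576) + O(214) = 9*(279 - 1*(-576))/(-23 - 576) + (5/8)/214 = 9*(279 + 576)/(-599) + (5/8)*(1/214) = 9*(-1/599)*855 + 5/1712 = -7695/599 + 5/1712 = -13170845/1025488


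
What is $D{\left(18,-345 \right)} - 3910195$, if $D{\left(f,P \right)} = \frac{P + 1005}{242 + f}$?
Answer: $- \frac{50832502}{13} \approx -3.9102 \cdot 10^{6}$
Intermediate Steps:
$D{\left(f,P \right)} = \frac{1005 + P}{242 + f}$
$D{\left(18,-345 \right)} - 3910195 = \frac{1005 - 345}{242 + 18} - 3910195 = \frac{1}{260} \cdot 660 - 3910195 = \frac{33}{13} - 3910195 = - \frac{50832502}{13}$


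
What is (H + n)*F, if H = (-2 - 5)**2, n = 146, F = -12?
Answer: -2340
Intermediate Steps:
H = 49 (H = (-7)**2 = 49)
(H + n)*F = (49 + 146)*(-12) = 195*(-12) = -2340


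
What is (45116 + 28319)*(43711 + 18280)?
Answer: 4552309085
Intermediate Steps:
(45116 + 28319)*(43711 + 18280) = 73435*61991 = 4552309085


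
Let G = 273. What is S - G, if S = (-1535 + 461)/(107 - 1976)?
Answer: -169721/623 ≈ -272.43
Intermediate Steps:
S = 358/623 (S = -1074/(-1869) = -1074*(-1/1869) = 358/623 ≈ 0.57464)
S - G = 358/623 - 1*273 = 358/623 - 273 = -169721/623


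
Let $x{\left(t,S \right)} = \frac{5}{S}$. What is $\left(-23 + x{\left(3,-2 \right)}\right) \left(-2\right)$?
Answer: $51$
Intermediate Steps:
$\left(-23 + x{\left(3,-2 \right)}\right) \left(-2\right) = \left(-23 + \frac{5}{-2}\right) \left(-2\right) = \left(-23 + 5 \left(- \frac{1}{2}\right)\right) \left(-2\right) = \left(-23 - \frac{5}{2}\right) \left(-2\right) = \left(- \frac{51}{2}\right) \left(-2\right) = 51$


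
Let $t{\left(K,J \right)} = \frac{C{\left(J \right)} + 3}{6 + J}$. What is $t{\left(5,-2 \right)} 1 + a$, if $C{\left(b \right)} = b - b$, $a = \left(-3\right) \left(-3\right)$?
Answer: $\frac{39}{4} \approx 9.75$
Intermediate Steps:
$a = 9$
$C{\left(b \right)} = 0$
$t{\left(K,J \right)} = \frac{3}{6 + J}$ ($t{\left(K,J \right)} = \frac{0 + 3}{6 + J} = \frac{3}{6 + J}$)
$t{\left(5,-2 \right)} 1 + a = \frac{3}{6 - 2} \cdot 1 + 9 = \frac{3}{4} \cdot 1 + 9 = \frac{3}{4} + 9 = \frac{39}{4}$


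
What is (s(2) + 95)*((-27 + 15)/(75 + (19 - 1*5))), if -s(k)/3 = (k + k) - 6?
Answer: -1212/89 ≈ -13.618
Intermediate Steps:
s(k) = 18 - 6*k (s(k) = -3*((k + k) - 6) = -3*(2*k - 6) = -3*(-6 + 2*k) = 18 - 6*k)
(s(2) + 95)*((-27 + 15)/(75 + (19 - 1*5))) = ((18 - 6*2) + 95)*((-27 + 15)/(75 + (19 - 1*5))) = ((18 - 12) + 95)*(-12/(75 + (19 - 5))) = (6 + 95)*(-12/(75 + 14)) = 101*(-12/89) = -1212/89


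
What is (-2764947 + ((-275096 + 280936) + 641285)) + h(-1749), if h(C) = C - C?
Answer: -2117822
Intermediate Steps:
h(C) = 0
(-2764947 + ((-275096 + 280936) + 641285)) + h(-1749) = (-2764947 + ((-275096 + 280936) + 641285)) + 0 = (-2764947 + (5840 + 641285)) + 0 = (-2764947 + 647125) + 0 = -2117822 + 0 = -2117822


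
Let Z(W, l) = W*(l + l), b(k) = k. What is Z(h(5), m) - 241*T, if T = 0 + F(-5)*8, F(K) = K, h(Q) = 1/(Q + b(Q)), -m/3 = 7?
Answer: 48179/5 ≈ 9635.8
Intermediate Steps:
m = -21 (m = -3*7 = -21)
h(Q) = 1/(2*Q) (h(Q) = 1/(Q + Q) = 1/(2*Q))
Z(W, l) = 2*W*l (Z(W, l) = W*(2*l) = 2*W*l)
T = -40 (T = 0 - 5*8 = 0 - 40 = -40)
Z(h(5), m) - 241*T = 2*((½)/5)*(-21) - 241*(-40) = 2*((½)*(⅕))*(-21) + 9640 = 2*(⅒)*(-21) + 9640 = -21/5 + 9640 = 48179/5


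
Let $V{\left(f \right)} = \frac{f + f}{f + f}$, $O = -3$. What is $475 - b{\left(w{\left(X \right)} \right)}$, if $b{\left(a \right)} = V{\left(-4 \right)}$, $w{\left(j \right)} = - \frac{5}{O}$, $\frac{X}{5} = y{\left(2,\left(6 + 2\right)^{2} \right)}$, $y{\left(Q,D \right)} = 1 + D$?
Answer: $474$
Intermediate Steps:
$X = 325$ ($X = 5 \left(1 + \left(6 + 2\right)^{2}\right) = 5 \left(1 + 8^{2}\right) = 5 \left(1 + 64\right) = 5 \cdot 65 = 325$)
$w{\left(j \right)} = \frac{5}{3}$ ($w{\left(j \right)} = - \frac{5}{-3} = \left(-5\right) \left(- \frac{1}{3}\right) = \frac{5}{3}$)
$V{\left(f \right)} = 1$ ($V{\left(f \right)} = \frac{2 f}{2 f} = 2 f \frac{1}{2 f} = 1$)
$b{\left(a \right)} = 1$
$475 - b{\left(w{\left(X \right)} \right)} = 475 - 1 = 474$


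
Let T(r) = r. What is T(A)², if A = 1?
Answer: 1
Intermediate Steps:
T(A)² = 1² = 1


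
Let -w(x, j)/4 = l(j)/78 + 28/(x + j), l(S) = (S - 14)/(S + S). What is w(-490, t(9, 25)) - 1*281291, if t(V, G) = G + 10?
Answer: -3656780/13 ≈ -2.8129e+5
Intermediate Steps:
t(V, G) = 10 + G
l(S) = (-14 + S)/(2*S) (l(S) = (-14 + S)/((2*S)) = (-14 + S)*(1/(2*S)) = (-14 + S)/(2*S))
w(x, j) = -112/(j + x) - (-14 + j)/(39*j) (w(x, j) = -4*(((-14 + j)/(2*j))/78 + 28/(x + j)) = -4*(((-14 + j)/(2*j))*(1/78) + 28/(j + x)) = -4*((-14 + j)/(156*j) + 28/(j + x)) = -4*(28/(j + x) + (-14 + j)/(156*j)) = -112/(j + x) - (-14 + j)/(39*j))
w(-490, t(9, 25)) - 1*281291 = (-(10 + 25)*(4354 + (10 + 25)) - 1*(-490)*(-14 + (10 + 25)))/(39*(10 + 25)*((10 + 25) - 490)) - 1*281291 = (1/39)*(-1*35*(4354 + 35) - 1*(-490)*(-14 + 35))/(35*(35 - 490)) - 281291 = (1/39)*(1/35)*(-1*35*4389 - 1*(-490)*21)/(-455) - 281291 = (1/39)*(1/35)*(-1/455)*(-153615 + 10290) - 281291 = (1/39)*(1/35)*(-1/455)*(-143325) - 281291 = 3/13 - 281291 = -3656780/13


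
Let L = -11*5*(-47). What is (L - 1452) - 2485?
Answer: -1352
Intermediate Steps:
L = 2585 (L = -55*(-47) = 2585)
(L - 1452) - 2485 = (2585 - 1452) - 2485 = 1133 - 2485 = -1352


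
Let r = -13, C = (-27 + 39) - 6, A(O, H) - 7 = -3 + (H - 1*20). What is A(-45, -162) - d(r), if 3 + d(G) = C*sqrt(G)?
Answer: -175 - 6*I*sqrt(13) ≈ -175.0 - 21.633*I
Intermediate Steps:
A(O, H) = -16 + H (A(O, H) = 7 + (-3 + (H - 1*20)) = 7 + (-3 + (H - 20)) = 7 + (-3 + (-20 + H)) = 7 + (-23 + H) = -16 + H)
C = 6 (C = 12 - 6 = 6)
d(G) = -3 + 6*sqrt(G)
A(-45, -162) - d(r) = (-16 - 162) - (-3 + 6*sqrt(-13)) = -178 - (-3 + 6*(I*sqrt(13))) = -178 - (-3 + 6*I*sqrt(13)) = -178 + (3 - 6*I*sqrt(13)) = -175 - 6*I*sqrt(13)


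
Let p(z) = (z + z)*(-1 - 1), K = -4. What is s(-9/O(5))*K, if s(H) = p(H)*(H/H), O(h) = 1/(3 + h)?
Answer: -1152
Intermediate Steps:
p(z) = -4*z (p(z) = (2*z)*(-2) = -4*z)
s(H) = -4*H (s(H) = (-4*H)*(H/H) = -4*H*1 = -4*H)
s(-9/O(5))*K = -(-36)/(1/(3 + 5))*(-4) = -(-36)/(1/8)*(-4) = -(-36)/1/8*(-4) = -(-36)*8*(-4) = -4*(-72)*(-4) = 288*(-4) = -1152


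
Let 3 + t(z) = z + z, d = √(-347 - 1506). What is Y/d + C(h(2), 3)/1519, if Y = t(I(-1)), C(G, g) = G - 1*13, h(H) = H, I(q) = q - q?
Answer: -11/1519 + 3*I*√1853/1853 ≈ -0.0072416 + 0.069692*I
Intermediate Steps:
I(q) = 0
d = I*√1853 (d = √(-1853) = I*√1853 ≈ 43.047*I)
t(z) = -3 + 2*z (t(z) = -3 + (z + z) = -3 + 2*z)
C(G, g) = -13 + G (C(G, g) = G - 13 = -13 + G)
Y = -3 (Y = -3 + 2*0 = -3 + 0 = -3)
Y/d + C(h(2), 3)/1519 = -3*(-I*√1853/1853) + (-13 + 2)/1519 = -(-3)*I*√1853/1853 - 11*1/1519 = 3*I*√1853/1853 - 11/1519 = -11/1519 + 3*I*√1853/1853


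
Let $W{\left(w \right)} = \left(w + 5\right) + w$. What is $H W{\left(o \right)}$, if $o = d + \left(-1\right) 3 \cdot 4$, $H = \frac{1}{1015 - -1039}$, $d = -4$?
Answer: $- \frac{27}{2054} \approx -0.013145$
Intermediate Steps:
$H = \frac{1}{2054}$ ($H = \frac{1}{1015 + 1039} = \frac{1}{2054} \approx 0.00048685$)
$o = -16$ ($o = -4 + \left(-1\right) 3 \cdot 4 = -4 - 12 = -16$)
$W{\left(w \right)} = 5 + 2 w$ ($W{\left(w \right)} = \left(5 + w\right) + w = 5 + 2 w$)
$H W{\left(o \right)} = \frac{5 + 2 \left(-16\right)}{2054} = \frac{5 - 32}{2054} = \frac{1}{2054} \left(-27\right) = - \frac{27}{2054}$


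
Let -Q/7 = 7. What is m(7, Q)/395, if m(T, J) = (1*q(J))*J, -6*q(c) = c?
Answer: -2401/2370 ≈ -1.0131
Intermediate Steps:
Q = -49 (Q = -7*7 = -49)
q(c) = -c/6
m(T, J) = -J²/6 (m(T, J) = (1*(-J/6))*J = (-J/6)*J = -J²/6)
m(7, Q)/395 = -⅙*(-49)²/395 = -⅙*2401*(1/395) = -2401/6*1/395 = -2401/2370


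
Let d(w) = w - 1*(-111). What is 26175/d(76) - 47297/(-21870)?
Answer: 581291789/4089690 ≈ 142.14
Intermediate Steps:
d(w) = 111 + w (d(w) = w + 111 = 111 + w)
26175/d(76) - 47297/(-21870) = 26175/(111 + 76) - 47297/(-21870) = 26175/187 - 47297*(-1/21870) = 26175*(1/187) + 47297/21870 = 26175/187 + 47297/21870 = 581291789/4089690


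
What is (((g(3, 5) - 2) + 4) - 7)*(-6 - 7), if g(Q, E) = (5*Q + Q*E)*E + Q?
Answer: -1924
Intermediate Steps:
g(Q, E) = Q + E*(5*Q + E*Q) (g(Q, E) = (5*Q + E*Q)*E + Q = E*(5*Q + E*Q) + Q = Q + E*(5*Q + E*Q))
(((g(3, 5) - 2) + 4) - 7)*(-6 - 7) = (((3*(1 + 5² + 5*5) - 2) + 4) - 7)*(-6 - 7) = (((3*(1 + 25 + 25) - 2) + 4) - 7)*(-13) = (((3*51 - 2) + 4) - 7)*(-13) = (((153 - 2) + 4) - 7)*(-13) = ((151 + 4) - 7)*(-13) = (155 - 7)*(-13) = 148*(-13) = -1924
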